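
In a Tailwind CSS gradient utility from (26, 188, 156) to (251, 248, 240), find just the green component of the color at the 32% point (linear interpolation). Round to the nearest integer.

207

G = 188 + 0.32 × (248 − 188) = 207.2 → 207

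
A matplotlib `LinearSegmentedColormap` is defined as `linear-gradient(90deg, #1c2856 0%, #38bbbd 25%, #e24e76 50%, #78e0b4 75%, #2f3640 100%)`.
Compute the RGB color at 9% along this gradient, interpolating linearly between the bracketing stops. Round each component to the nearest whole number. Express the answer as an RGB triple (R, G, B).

(38, 93, 123)

9% lies between the 0% and 25% stops, so the local fraction is t = (9 − 0)/(25 − 0) = 9/25 ≈ 0.36.
#1c2856 → (28, 40, 86); #38bbbd → (56, 187, 189).
R = 28 + 0.36 × (56 − 28) = 38.08 → 38
G = 40 + 0.36 × (187 − 40) = 92.92 → 93
B = 86 + 0.36 × (189 − 86) = 123.08 → 123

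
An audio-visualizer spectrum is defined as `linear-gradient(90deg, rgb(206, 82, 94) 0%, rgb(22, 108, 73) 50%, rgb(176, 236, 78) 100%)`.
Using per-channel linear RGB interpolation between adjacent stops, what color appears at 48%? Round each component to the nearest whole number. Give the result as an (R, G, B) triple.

48% lies between the 0% and 50% stops, so the local fraction is t = (48 − 0)/(50 − 0) = 48/50 ≈ 0.96.
R = 206 + 0.96 × (22 − 206) = 29.36 → 29
G = 82 + 0.96 × (108 − 82) = 106.96 → 107
B = 94 + 0.96 × (73 − 94) = 73.84 → 74

(29, 107, 74)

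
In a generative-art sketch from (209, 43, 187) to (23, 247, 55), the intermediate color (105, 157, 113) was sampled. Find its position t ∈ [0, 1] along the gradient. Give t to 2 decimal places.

Invert the lerp on the G channel (largest span, 204): t = (157 − 43) / (247 − 43) = 114/204 = 0.55882.
Check on R: (105 − 209)/(23 − 209) = 0.5591 ✓

0.56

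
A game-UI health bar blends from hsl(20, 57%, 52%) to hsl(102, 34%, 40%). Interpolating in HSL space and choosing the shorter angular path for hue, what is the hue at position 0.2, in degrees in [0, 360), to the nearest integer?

Hue arc: Δh = 102 − 20 = 82° (|Δh| ≤ 180, already the shorter path).
H = 20 + 0.2 × (82) = 36.4 → 36°

36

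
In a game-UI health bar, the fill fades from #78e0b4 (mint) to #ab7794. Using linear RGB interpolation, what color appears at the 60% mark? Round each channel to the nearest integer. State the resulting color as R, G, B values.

(151, 161, 161)

#78e0b4 → (120, 224, 180); #ab7794 → (171, 119, 148).
60% corresponds to t = 0.6.
R = 120 + 0.6 × (171 − 120) = 120 + 0.6 × 51 = 150.6 → 151
G = 224 + 0.6 × (119 − 224) = 224 + 0.6 × -105 = 161 → 161
B = 180 + 0.6 × (148 − 180) = 180 + 0.6 × -32 = 160.8 → 161
So the blended color is (151, 161, 161), about #97a1a1.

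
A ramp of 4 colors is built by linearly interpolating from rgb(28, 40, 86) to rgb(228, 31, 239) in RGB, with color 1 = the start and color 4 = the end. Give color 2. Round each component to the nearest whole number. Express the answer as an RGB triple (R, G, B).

With 4 swatches and endpoints inclusive, swatch 2 sits at t = (2 − 1)/(4 − 1) = 1/3 ≈ 0.3333.
R = 28 + 0.3333 × (228 − 28) = 94.66 → 95
G = 40 + 0.3333 × (31 − 40) = 37 → 37
B = 86 + 0.3333 × (239 − 86) = 136.995 → 137

(95, 37, 137)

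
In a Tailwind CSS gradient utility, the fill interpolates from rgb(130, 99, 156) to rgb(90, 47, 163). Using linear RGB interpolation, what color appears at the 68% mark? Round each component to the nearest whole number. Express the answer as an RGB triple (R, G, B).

68% corresponds to t = 0.68.
R = 130 + 0.68 × (90 − 130) = 130 + 0.68 × -40 = 102.8 → 103
G = 99 + 0.68 × (47 − 99) = 99 + 0.68 × -52 = 63.64 → 64
B = 156 + 0.68 × (163 − 156) = 156 + 0.68 × 7 = 160.76 → 161
So the blended color is (103, 64, 161), about #6740a1.

(103, 64, 161)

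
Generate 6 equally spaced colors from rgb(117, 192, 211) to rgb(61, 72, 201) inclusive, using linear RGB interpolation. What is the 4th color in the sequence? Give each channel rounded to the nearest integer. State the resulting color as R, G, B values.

With 6 swatches and endpoints inclusive, swatch 4 sits at t = (4 − 1)/(6 − 1) = 3/5 ≈ 0.6.
R = 117 + 0.6 × (61 − 117) = 83.4 → 83
G = 192 + 0.6 × (72 − 192) = 120 → 120
B = 211 + 0.6 × (201 − 211) = 205 → 205

(83, 120, 205)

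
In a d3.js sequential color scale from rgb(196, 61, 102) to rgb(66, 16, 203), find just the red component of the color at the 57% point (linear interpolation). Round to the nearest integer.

R = 196 + 0.57 × (66 − 196) = 121.9 → 122

122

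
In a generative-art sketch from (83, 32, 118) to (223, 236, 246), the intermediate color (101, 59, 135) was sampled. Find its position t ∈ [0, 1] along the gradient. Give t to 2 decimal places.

0.13

Invert the lerp on the G channel (largest span, 204): t = (59 − 32) / (236 − 32) = 27/204 = 0.13235.
Check on R: (101 − 83)/(223 − 83) = 0.1286 ✓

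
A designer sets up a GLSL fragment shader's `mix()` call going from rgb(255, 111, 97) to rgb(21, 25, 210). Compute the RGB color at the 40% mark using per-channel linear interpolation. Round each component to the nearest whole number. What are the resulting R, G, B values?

40% corresponds to t = 0.4.
R = 255 + 0.4 × (21 − 255) = 255 + 0.4 × -234 = 161.4 → 161
G = 111 + 0.4 × (25 − 111) = 111 + 0.4 × -86 = 76.6 → 77
B = 97 + 0.4 × (210 − 97) = 97 + 0.4 × 113 = 142.2 → 142

(161, 77, 142)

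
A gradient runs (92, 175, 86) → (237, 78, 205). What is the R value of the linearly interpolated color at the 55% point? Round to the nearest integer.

172

R = 92 + 0.55 × (237 − 92) = 171.75 → 172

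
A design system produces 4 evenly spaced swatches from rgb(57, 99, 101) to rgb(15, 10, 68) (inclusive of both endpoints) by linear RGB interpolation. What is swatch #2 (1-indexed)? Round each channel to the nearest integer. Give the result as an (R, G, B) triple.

With 4 swatches and endpoints inclusive, swatch 2 sits at t = (2 − 1)/(4 − 1) = 1/3 ≈ 0.3333.
R = 57 + 0.3333 × (15 − 57) = 43.001 → 43
G = 99 + 0.3333 × (10 − 99) = 69.336 → 69
B = 101 + 0.3333 × (68 − 101) = 90.001 → 90

(43, 69, 90)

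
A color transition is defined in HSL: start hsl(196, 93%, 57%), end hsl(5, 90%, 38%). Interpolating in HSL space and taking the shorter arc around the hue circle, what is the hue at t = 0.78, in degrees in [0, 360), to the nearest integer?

Hue: 5 − 196 = -191°, but |-191| > 180 so the shorter arc goes the other way: Δh = -191 + 360 = 169°.
H = 196 + 0.78 × (169) = 327.82 → 328°

328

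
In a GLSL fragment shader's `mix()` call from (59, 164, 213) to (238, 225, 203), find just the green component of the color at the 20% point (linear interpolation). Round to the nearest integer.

176

G = 164 + 0.2 × (225 − 164) = 176.2 → 176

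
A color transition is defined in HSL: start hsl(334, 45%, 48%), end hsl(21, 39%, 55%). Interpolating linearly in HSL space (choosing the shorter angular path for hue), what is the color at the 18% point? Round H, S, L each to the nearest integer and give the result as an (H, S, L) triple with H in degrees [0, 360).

Hue: 21 − 334 = -313°, but |-313| > 180 so the shorter arc goes the other way: Δh = -313 + 360 = 47°.
H = 334 + 0.18 × (47) = 342.46 → 342°
S = 45 + 0.18 × (39 − 45) = 43.92 → 44%
L = 48 + 0.18 × (55 − 48) = 49.26 → 49%

(342, 44, 49)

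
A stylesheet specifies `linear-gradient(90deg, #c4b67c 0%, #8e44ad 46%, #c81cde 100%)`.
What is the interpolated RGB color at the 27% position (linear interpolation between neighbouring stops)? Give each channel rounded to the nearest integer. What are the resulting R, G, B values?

27% lies between the 0% and 46% stops, so the local fraction is t = (27 − 0)/(46 − 0) = 27/46 ≈ 0.587.
#c4b67c → (196, 182, 124); #8e44ad → (142, 68, 173).
R = 196 + 0.587 × (142 − 196) = 164.302 → 164
G = 182 + 0.587 × (68 − 182) = 115.082 → 115
B = 124 + 0.587 × (173 − 124) = 152.763 → 153

(164, 115, 153)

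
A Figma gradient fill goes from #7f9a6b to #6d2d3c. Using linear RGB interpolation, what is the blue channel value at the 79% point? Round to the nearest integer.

70

B₁ = 107 (from #7f9a6b), B₂ = 60 (from #6d2d3c).
B = 107 + 0.79 × (60 − 107) = 69.87 → 70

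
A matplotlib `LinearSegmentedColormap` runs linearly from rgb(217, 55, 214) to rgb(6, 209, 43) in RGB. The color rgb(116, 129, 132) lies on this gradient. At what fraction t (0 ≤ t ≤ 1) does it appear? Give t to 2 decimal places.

0.48

Invert the lerp on the R channel (largest span, 211): t = (116 − 217) / (6 − 217) = -101/-211 = 0.47867.
Check on G: (129 − 55)/(209 − 55) = 0.4805 ✓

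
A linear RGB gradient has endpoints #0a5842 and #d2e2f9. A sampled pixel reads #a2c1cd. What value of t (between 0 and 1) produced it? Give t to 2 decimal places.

Invert the lerp on the R channel (largest span, 200): t = (162 − 10) / (210 − 10) = 152/200 = 0.76.
Check on G: (193 − 88)/(226 − 88) = 0.7609 ✓

0.76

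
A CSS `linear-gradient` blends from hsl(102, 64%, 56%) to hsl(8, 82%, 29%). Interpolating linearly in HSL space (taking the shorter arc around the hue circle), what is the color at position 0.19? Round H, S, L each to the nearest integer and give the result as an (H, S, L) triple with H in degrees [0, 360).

(84, 67, 51)

Hue arc: Δh = 8 − 102 = -94° (|Δh| ≤ 180, already the shorter path).
H = 102 + 0.19 × (-94) = 84.14 → 84°
S = 64 + 0.19 × (82 − 64) = 67.42 → 67%
L = 56 + 0.19 × (29 − 56) = 50.87 → 51%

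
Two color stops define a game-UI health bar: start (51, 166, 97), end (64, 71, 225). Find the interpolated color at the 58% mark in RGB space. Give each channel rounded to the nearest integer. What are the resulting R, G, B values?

(59, 111, 171)

58% corresponds to t = 0.58.
R = 51 + 0.58 × (64 − 51) = 51 + 0.58 × 13 = 58.54 → 59
G = 166 + 0.58 × (71 − 166) = 166 + 0.58 × -95 = 110.9 → 111
B = 97 + 0.58 × (225 − 97) = 97 + 0.58 × 128 = 171.24 → 171
So the blended color is (59, 111, 171), about #3b6fab.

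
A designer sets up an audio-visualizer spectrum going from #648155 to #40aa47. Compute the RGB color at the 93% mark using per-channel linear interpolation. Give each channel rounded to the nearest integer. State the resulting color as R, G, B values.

#648155 → (100, 129, 85); #40aa47 → (64, 170, 71).
93% corresponds to t = 0.93.
R = 100 + 0.93 × (64 − 100) = 100 + 0.93 × -36 = 66.52 → 67
G = 129 + 0.93 × (170 − 129) = 129 + 0.93 × 41 = 167.13 → 167
B = 85 + 0.93 × (71 − 85) = 85 + 0.93 × -14 = 71.98 → 72

(67, 167, 72)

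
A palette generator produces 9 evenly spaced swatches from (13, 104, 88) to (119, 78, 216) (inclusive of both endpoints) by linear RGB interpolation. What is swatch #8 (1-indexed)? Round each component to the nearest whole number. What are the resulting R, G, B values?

With 9 swatches and endpoints inclusive, swatch 8 sits at t = (8 − 1)/(9 − 1) = 7/8 ≈ 0.875.
R = 13 + 0.875 × (119 − 13) = 105.75 → 106
G = 104 + 0.875 × (78 − 104) = 81.25 → 81
B = 88 + 0.875 × (216 − 88) = 200 → 200

(106, 81, 200)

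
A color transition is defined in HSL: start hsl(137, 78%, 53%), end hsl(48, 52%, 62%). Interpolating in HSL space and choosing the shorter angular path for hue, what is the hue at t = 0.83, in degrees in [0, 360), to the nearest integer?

Hue arc: Δh = 48 − 137 = -89° (|Δh| ≤ 180, already the shorter path).
H = 137 + 0.83 × (-89) = 63.13 → 63°

63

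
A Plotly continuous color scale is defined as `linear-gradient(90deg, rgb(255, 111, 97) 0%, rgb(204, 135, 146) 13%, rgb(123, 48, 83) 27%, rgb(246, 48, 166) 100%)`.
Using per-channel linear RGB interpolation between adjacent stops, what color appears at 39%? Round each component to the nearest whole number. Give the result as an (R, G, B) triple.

39% lies between the 27% and 100% stops, so the local fraction is t = (39 − 27)/(100 − 27) = 12/73 ≈ 0.1644.
R = 123 + 0.1644 × (246 − 123) = 143.221 → 143
G = 48 + 0.1644 × (48 − 48) = 48 → 48
B = 83 + 0.1644 × (166 − 83) = 96.645 → 97

(143, 48, 97)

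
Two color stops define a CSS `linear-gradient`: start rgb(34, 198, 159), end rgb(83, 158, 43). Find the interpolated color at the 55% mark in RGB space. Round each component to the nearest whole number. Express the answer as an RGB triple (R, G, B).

(61, 176, 95)

55% corresponds to t = 0.55.
R = 34 + 0.55 × (83 − 34) = 34 + 0.55 × 49 = 60.95 → 61
G = 198 + 0.55 × (158 − 198) = 198 + 0.55 × -40 = 176 → 176
B = 159 + 0.55 × (43 − 159) = 159 + 0.55 × -116 = 95.2 → 95
So the blended color is (61, 176, 95), about #3db05f.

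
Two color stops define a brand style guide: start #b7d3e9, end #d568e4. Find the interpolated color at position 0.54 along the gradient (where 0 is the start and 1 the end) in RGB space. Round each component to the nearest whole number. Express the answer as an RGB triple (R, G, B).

#b7d3e9 → (183, 211, 233); #d568e4 → (213, 104, 228).
R = 183 + 0.54 × (213 − 183) = 183 + 0.54 × 30 = 199.2 → 199
G = 211 + 0.54 × (104 − 211) = 211 + 0.54 × -107 = 153.22 → 153
B = 233 + 0.54 × (228 − 233) = 233 + 0.54 × -5 = 230.3 → 230

(199, 153, 230)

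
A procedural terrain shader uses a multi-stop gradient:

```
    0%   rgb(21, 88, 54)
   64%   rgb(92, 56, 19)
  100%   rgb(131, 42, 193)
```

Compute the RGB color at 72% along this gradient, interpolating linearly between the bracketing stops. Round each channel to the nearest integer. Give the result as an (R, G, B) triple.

(101, 53, 58)

72% lies between the 64% and 100% stops, so the local fraction is t = (72 − 64)/(100 − 64) = 8/36 ≈ 0.2222.
R = 92 + 0.2222 × (131 − 92) = 100.666 → 101
G = 56 + 0.2222 × (42 − 56) = 52.889 → 53
B = 19 + 0.2222 × (193 − 19) = 57.663 → 58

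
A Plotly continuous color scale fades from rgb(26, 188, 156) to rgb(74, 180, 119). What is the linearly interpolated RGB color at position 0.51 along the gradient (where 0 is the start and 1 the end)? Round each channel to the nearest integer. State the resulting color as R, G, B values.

R = 26 + 0.51 × (74 − 26) = 26 + 0.51 × 48 = 50.48 → 50
G = 188 + 0.51 × (180 − 188) = 188 + 0.51 × -8 = 183.92 → 184
B = 156 + 0.51 × (119 − 156) = 156 + 0.51 × -37 = 137.13 → 137

(50, 184, 137)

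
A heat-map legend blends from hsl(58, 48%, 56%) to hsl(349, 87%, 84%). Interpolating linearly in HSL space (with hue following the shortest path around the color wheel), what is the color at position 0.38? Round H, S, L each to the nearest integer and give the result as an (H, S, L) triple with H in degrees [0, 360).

(32, 63, 67)

Hue: 349 − 58 = 291°, but |291| > 180 so the shorter arc goes the other way: Δh = 291 − 360 = -69°.
H = 58 + 0.38 × (-69) = 31.78 → 32°
S = 48 + 0.38 × (87 − 48) = 62.82 → 63%
L = 56 + 0.38 × (84 − 56) = 66.64 → 67%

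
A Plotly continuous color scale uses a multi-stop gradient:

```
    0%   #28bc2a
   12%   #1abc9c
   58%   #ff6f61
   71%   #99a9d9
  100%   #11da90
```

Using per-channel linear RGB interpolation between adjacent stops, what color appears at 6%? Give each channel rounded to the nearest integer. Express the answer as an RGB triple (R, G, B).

(33, 188, 99)

6% lies between the 0% and 12% stops, so the local fraction is t = (6 − 0)/(12 − 0) = 6/12 ≈ 0.5.
#28bc2a → (40, 188, 42); #1abc9c → (26, 188, 156).
R = 40 + 0.5 × (26 − 40) = 33 → 33
G = 188 + 0.5 × (188 − 188) = 188 → 188
B = 42 + 0.5 × (156 − 42) = 99 → 99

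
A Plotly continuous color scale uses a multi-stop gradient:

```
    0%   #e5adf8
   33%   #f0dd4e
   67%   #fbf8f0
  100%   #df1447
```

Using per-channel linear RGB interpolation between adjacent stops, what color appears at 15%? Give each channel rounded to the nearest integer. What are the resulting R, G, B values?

(234, 195, 171)

15% lies between the 0% and 33% stops, so the local fraction is t = (15 − 0)/(33 − 0) = 15/33 ≈ 0.4545.
#e5adf8 → (229, 173, 248); #f0dd4e → (240, 221, 78).
R = 229 + 0.4545 × (240 − 229) = 234 → 234
G = 173 + 0.4545 × (221 − 173) = 194.816 → 195
B = 248 + 0.4545 × (78 − 248) = 170.735 → 171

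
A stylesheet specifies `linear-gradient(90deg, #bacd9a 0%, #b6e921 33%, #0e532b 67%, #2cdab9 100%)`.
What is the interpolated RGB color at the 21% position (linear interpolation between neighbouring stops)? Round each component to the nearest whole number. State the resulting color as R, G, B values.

21% lies between the 0% and 33% stops, so the local fraction is t = (21 − 0)/(33 − 0) = 21/33 ≈ 0.6364.
#bacd9a → (186, 205, 154); #b6e921 → (182, 233, 33).
R = 186 + 0.6364 × (182 − 186) = 183.454 → 183
G = 205 + 0.6364 × (233 − 205) = 222.819 → 223
B = 154 + 0.6364 × (33 − 154) = 76.996 → 77

(183, 223, 77)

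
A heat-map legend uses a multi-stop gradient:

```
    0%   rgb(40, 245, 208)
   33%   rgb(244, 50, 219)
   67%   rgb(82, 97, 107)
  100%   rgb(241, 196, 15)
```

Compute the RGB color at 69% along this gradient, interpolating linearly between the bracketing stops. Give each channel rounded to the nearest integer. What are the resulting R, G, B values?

69% lies between the 67% and 100% stops, so the local fraction is t = (69 − 67)/(100 − 67) = 2/33 ≈ 0.0606.
R = 82 + 0.0606 × (241 − 82) = 91.635 → 92
G = 97 + 0.0606 × (196 − 97) = 102.999 → 103
B = 107 + 0.0606 × (15 − 107) = 101.425 → 101

(92, 103, 101)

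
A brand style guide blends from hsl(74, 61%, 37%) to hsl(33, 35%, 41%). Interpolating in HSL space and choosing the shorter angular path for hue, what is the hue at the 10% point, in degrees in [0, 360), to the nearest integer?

70

Hue arc: Δh = 33 − 74 = -41° (|Δh| ≤ 180, already the shorter path).
H = 74 + 0.1 × (-41) = 69.9 → 70°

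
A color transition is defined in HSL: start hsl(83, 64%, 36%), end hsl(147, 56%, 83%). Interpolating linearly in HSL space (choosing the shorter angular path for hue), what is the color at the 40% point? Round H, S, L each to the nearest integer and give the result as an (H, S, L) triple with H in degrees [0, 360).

Hue arc: Δh = 147 − 83 = 64° (|Δh| ≤ 180, already the shorter path).
H = 83 + 0.4 × (64) = 108.6 → 109°
S = 64 + 0.4 × (56 − 64) = 60.8 → 61%
L = 36 + 0.4 × (83 − 36) = 54.8 → 55%

(109, 61, 55)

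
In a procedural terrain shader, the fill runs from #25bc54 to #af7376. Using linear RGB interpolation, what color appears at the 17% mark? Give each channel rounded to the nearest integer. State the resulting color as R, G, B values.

(60, 176, 90)

#25bc54 → (37, 188, 84); #af7376 → (175, 115, 118).
17% corresponds to t = 0.17.
R = 37 + 0.17 × (175 − 37) = 37 + 0.17 × 138 = 60.46 → 60
G = 188 + 0.17 × (115 − 188) = 188 + 0.17 × -73 = 175.59 → 176
B = 84 + 0.17 × (118 − 84) = 84 + 0.17 × 34 = 89.78 → 90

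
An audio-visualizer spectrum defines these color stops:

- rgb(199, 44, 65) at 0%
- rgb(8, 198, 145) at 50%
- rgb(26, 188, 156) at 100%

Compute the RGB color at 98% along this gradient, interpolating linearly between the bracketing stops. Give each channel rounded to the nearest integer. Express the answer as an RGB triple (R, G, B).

98% lies between the 50% and 100% stops, so the local fraction is t = (98 − 50)/(100 − 50) = 48/50 ≈ 0.96.
R = 8 + 0.96 × (26 − 8) = 25.28 → 25
G = 198 + 0.96 × (188 − 198) = 188.4 → 188
B = 145 + 0.96 × (156 − 145) = 155.56 → 156

(25, 188, 156)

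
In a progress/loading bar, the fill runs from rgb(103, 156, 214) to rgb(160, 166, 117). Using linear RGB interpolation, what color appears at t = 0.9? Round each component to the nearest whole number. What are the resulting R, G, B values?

(154, 165, 127)

R = 103 + 0.9 × (160 − 103) = 103 + 0.9 × 57 = 154.3 → 154
G = 156 + 0.9 × (166 − 156) = 156 + 0.9 × 10 = 165 → 165
B = 214 + 0.9 × (117 − 214) = 214 + 0.9 × -97 = 126.7 → 127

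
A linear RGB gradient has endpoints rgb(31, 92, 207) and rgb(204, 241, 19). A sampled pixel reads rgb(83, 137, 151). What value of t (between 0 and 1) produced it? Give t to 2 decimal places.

Invert the lerp on the B channel (largest span, 188): t = (151 − 207) / (19 − 207) = -56/-188 = 0.29787.
Check on R: (83 − 31)/(204 − 31) = 0.3006 ✓

0.30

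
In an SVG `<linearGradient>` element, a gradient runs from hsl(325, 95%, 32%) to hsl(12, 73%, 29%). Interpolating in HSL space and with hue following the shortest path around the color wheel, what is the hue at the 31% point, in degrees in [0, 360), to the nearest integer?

Hue: 12 − 325 = -313°, but |-313| > 180 so the shorter arc goes the other way: Δh = -313 + 360 = 47°.
H = 325 + 0.31 × (47) = 339.57 → 340°

340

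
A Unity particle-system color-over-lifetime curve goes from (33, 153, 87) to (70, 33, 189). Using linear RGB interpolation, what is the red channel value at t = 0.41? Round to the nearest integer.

48

R = 33 + 0.41 × (70 − 33) = 48.17 → 48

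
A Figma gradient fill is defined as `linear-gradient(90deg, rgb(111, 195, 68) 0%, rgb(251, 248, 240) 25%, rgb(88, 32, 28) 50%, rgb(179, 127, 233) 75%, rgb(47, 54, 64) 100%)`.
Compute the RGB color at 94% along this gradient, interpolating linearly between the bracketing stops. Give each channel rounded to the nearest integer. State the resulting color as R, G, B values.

94% lies between the 75% and 100% stops, so the local fraction is t = (94 − 75)/(100 − 75) = 19/25 ≈ 0.76.
R = 179 + 0.76 × (47 − 179) = 78.68 → 79
G = 127 + 0.76 × (54 − 127) = 71.52 → 72
B = 233 + 0.76 × (64 − 233) = 104.56 → 105

(79, 72, 105)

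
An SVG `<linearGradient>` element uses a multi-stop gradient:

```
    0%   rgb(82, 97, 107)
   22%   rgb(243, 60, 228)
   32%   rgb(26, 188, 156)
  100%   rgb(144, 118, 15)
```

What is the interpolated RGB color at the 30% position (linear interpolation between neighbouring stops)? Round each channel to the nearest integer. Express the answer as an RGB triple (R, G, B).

30% lies between the 22% and 32% stops, so the local fraction is t = (30 − 22)/(32 − 22) = 8/10 ≈ 0.8.
R = 243 + 0.8 × (26 − 243) = 69.4 → 69
G = 60 + 0.8 × (188 − 60) = 162.4 → 162
B = 228 + 0.8 × (156 − 228) = 170.4 → 170

(69, 162, 170)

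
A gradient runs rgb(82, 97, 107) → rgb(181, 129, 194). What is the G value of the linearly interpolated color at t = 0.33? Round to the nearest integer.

G = 97 + 0.33 × (129 − 97) = 107.56 → 108

108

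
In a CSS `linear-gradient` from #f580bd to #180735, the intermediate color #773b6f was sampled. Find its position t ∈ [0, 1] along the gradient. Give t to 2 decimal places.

0.57

Invert the lerp on the R channel (largest span, 221): t = (119 − 245) / (24 − 245) = -126/-221 = 0.57014.
Check on G: (59 − 128)/(7 − 128) = 0.5702 ✓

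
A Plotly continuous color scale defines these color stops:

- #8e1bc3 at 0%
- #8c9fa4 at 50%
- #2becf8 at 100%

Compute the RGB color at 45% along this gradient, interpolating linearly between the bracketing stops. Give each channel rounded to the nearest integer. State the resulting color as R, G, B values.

45% lies between the 0% and 50% stops, so the local fraction is t = (45 − 0)/(50 − 0) = 45/50 ≈ 0.9.
#8e1bc3 → (142, 27, 195); #8c9fa4 → (140, 159, 164).
R = 142 + 0.9 × (140 − 142) = 140.2 → 140
G = 27 + 0.9 × (159 − 27) = 145.8 → 146
B = 195 + 0.9 × (164 − 195) = 167.1 → 167

(140, 146, 167)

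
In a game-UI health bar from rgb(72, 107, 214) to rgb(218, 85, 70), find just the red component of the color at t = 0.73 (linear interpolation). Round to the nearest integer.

R = 72 + 0.73 × (218 − 72) = 178.58 → 179

179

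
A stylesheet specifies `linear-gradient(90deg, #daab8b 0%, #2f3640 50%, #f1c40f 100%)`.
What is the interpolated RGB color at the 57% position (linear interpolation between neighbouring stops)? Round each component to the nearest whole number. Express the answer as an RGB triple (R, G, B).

57% lies between the 50% and 100% stops, so the local fraction is t = (57 − 50)/(100 − 50) = 7/50 ≈ 0.14.
#2f3640 → (47, 54, 64); #f1c40f → (241, 196, 15).
R = 47 + 0.14 × (241 − 47) = 74.16 → 74
G = 54 + 0.14 × (196 − 54) = 73.88 → 74
B = 64 + 0.14 × (15 − 64) = 57.14 → 57

(74, 74, 57)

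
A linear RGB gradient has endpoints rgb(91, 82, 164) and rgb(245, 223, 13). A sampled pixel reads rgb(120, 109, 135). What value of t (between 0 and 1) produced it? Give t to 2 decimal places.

0.19

Invert the lerp on the R channel (largest span, 154): t = (120 − 91) / (245 − 91) = 29/154 = 0.18831.
Check on G: (109 − 82)/(223 − 82) = 0.1915 ✓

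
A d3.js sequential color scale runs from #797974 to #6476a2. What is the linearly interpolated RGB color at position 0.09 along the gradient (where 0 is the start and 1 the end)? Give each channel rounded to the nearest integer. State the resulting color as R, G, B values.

#797974 → (121, 121, 116); #6476a2 → (100, 118, 162).
R = 121 + 0.09 × (100 − 121) = 121 + 0.09 × -21 = 119.11 → 119
G = 121 + 0.09 × (118 − 121) = 121 + 0.09 × -3 = 120.73 → 121
B = 116 + 0.09 × (162 − 116) = 116 + 0.09 × 46 = 120.14 → 120

(119, 121, 120)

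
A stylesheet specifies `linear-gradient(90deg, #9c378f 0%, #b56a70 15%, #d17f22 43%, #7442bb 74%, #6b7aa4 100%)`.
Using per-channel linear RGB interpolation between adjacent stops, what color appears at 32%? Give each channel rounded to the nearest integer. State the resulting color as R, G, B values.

(198, 119, 65)

32% lies between the 15% and 43% stops, so the local fraction is t = (32 − 15)/(43 − 15) = 17/28 ≈ 0.6071.
#b56a70 → (181, 106, 112); #d17f22 → (209, 127, 34).
R = 181 + 0.6071 × (209 − 181) = 197.999 → 198
G = 106 + 0.6071 × (127 − 106) = 118.749 → 119
B = 112 + 0.6071 × (34 − 112) = 64.646 → 65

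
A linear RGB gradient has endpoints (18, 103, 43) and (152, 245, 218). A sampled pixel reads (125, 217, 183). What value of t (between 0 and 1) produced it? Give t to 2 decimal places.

0.80

Invert the lerp on the B channel (largest span, 175): t = (183 − 43) / (218 − 43) = 140/175 = 0.8.
Check on R: (125 − 18)/(152 − 18) = 0.7985 ✓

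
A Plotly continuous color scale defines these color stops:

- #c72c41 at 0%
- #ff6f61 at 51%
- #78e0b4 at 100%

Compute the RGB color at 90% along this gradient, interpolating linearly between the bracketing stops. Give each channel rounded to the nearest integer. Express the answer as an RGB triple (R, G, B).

90% lies between the 51% and 100% stops, so the local fraction is t = (90 − 51)/(100 − 51) = 39/49 ≈ 0.7959.
#ff6f61 → (255, 111, 97); #78e0b4 → (120, 224, 180).
R = 255 + 0.7959 × (120 − 255) = 147.553 → 148
G = 111 + 0.7959 × (224 − 111) = 200.937 → 201
B = 97 + 0.7959 × (180 − 97) = 163.06 → 163

(148, 201, 163)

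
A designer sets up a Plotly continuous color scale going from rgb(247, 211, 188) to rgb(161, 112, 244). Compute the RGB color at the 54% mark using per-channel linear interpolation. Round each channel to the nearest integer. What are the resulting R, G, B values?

54% corresponds to t = 0.54.
R = 247 + 0.54 × (161 − 247) = 247 + 0.54 × -86 = 200.56 → 201
G = 211 + 0.54 × (112 − 211) = 211 + 0.54 × -99 = 157.54 → 158
B = 188 + 0.54 × (244 − 188) = 188 + 0.54 × 56 = 218.24 → 218

(201, 158, 218)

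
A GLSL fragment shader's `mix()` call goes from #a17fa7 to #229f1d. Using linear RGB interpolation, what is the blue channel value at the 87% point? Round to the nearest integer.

47

B₁ = 167 (from #a17fa7), B₂ = 29 (from #229f1d).
B = 167 + 0.87 × (29 − 167) = 46.94 → 47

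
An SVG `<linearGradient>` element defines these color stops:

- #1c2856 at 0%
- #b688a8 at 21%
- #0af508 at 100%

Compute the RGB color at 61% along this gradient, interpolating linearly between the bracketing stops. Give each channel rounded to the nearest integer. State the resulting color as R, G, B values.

(95, 191, 87)

61% lies between the 21% and 100% stops, so the local fraction is t = (61 − 21)/(100 − 21) = 40/79 ≈ 0.5063.
#b688a8 → (182, 136, 168); #0af508 → (10, 245, 8).
R = 182 + 0.5063 × (10 − 182) = 94.916 → 95
G = 136 + 0.5063 × (245 − 136) = 191.187 → 191
B = 168 + 0.5063 × (8 − 168) = 86.992 → 87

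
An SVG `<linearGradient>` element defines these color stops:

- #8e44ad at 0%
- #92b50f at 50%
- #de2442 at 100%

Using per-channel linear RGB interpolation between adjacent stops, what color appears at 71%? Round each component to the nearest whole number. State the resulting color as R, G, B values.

(178, 120, 36)

71% lies between the 50% and 100% stops, so the local fraction is t = (71 − 50)/(100 − 50) = 21/50 ≈ 0.42.
#92b50f → (146, 181, 15); #de2442 → (222, 36, 66).
R = 146 + 0.42 × (222 − 146) = 177.92 → 178
G = 181 + 0.42 × (36 − 181) = 120.1 → 120
B = 15 + 0.42 × (66 − 15) = 36.42 → 36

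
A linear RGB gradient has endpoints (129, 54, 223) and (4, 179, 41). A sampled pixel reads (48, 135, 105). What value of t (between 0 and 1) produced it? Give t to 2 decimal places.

Invert the lerp on the B channel (largest span, 182): t = (105 − 223) / (41 − 223) = -118/-182 = 0.64835.
Check on R: (48 − 129)/(4 − 129) = 0.648 ✓

0.65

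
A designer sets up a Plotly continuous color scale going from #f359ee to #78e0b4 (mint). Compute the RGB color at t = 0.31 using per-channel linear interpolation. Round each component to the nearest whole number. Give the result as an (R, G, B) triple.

#f359ee → (243, 89, 238); #78e0b4 → (120, 224, 180).
R = 243 + 0.31 × (120 − 243) = 243 + 0.31 × -123 = 204.87 → 205
G = 89 + 0.31 × (224 − 89) = 89 + 0.31 × 135 = 130.85 → 131
B = 238 + 0.31 × (180 − 238) = 238 + 0.31 × -58 = 220.02 → 220

(205, 131, 220)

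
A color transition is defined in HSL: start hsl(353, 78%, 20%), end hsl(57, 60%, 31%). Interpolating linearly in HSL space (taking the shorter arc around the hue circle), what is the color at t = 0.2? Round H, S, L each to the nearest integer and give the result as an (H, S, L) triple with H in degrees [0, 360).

(6, 74, 22)

Hue: 57 − 353 = -296°, but |-296| > 180 so the shorter arc goes the other way: Δh = -296 + 360 = 64°.
H = 353 + 0.2 × (64) = 365.8 → 366 → 366 mod 360 = 6°
S = 78 + 0.2 × (60 − 78) = 74.4 → 74%
L = 20 + 0.2 × (31 − 20) = 22.2 → 22%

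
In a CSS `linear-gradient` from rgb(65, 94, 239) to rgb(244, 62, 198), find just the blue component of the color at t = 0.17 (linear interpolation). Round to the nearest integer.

232

B = 239 + 0.17 × (198 − 239) = 232.03 → 232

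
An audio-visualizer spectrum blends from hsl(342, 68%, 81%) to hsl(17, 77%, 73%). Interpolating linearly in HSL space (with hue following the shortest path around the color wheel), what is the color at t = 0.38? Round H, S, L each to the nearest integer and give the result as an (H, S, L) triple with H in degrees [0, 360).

Hue: 17 − 342 = -325°, but |-325| > 180 so the shorter arc goes the other way: Δh = -325 + 360 = 35°.
H = 342 + 0.38 × (35) = 355.3 → 355°
S = 68 + 0.38 × (77 − 68) = 71.42 → 71%
L = 81 + 0.38 × (73 − 81) = 77.96 → 78%

(355, 71, 78)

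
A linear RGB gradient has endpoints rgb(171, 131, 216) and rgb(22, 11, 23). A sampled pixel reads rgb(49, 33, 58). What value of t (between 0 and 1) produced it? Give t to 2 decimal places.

Invert the lerp on the B channel (largest span, 193): t = (58 − 216) / (23 − 216) = -158/-193 = 0.81865.
Check on R: (49 − 171)/(22 − 171) = 0.8188 ✓

0.82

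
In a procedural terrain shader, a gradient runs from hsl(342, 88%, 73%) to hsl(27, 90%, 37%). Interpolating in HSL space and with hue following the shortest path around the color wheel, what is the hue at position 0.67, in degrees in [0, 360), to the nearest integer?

12

Hue: 27 − 342 = -315°, but |-315| > 180 so the shorter arc goes the other way: Δh = -315 + 360 = 45°.
H = 342 + 0.67 × (45) = 372.15 → 372 → 372 mod 360 = 12°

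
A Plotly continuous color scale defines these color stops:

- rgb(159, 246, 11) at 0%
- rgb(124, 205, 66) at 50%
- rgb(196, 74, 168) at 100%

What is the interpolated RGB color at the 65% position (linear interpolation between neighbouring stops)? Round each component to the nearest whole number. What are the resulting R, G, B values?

(146, 166, 97)

65% lies between the 50% and 100% stops, so the local fraction is t = (65 − 50)/(100 − 50) = 15/50 ≈ 0.3.
R = 124 + 0.3 × (196 − 124) = 145.6 → 146
G = 205 + 0.3 × (74 − 205) = 165.7 → 166
B = 66 + 0.3 × (168 − 66) = 96.6 → 97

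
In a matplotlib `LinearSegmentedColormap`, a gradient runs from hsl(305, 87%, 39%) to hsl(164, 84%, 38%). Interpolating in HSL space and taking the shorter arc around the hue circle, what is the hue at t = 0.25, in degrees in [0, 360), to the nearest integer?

Hue arc: Δh = 164 − 305 = -141° (|Δh| ≤ 180, already the shorter path).
H = 305 + 0.25 × (-141) = 269.75 → 270°

270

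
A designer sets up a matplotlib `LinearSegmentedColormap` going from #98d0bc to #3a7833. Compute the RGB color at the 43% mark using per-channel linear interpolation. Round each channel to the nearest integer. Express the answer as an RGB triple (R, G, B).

(112, 170, 129)

#98d0bc → (152, 208, 188); #3a7833 → (58, 120, 51).
43% corresponds to t = 0.43.
R = 152 + 0.43 × (58 − 152) = 152 + 0.43 × -94 = 111.58 → 112
G = 208 + 0.43 × (120 − 208) = 208 + 0.43 × -88 = 170.16 → 170
B = 188 + 0.43 × (51 − 188) = 188 + 0.43 × -137 = 129.09 → 129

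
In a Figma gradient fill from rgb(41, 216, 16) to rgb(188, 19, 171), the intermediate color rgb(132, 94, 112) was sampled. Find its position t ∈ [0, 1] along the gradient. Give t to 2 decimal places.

0.62

Invert the lerp on the G channel (largest span, 197): t = (94 − 216) / (19 − 216) = -122/-197 = 0.61929.
Check on R: (132 − 41)/(188 − 41) = 0.619 ✓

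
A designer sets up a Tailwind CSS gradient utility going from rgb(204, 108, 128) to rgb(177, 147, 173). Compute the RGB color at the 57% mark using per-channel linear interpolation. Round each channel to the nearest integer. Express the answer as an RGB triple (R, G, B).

57% corresponds to t = 0.57.
R = 204 + 0.57 × (177 − 204) = 204 + 0.57 × -27 = 188.61 → 189
G = 108 + 0.57 × (147 − 108) = 108 + 0.57 × 39 = 130.23 → 130
B = 128 + 0.57 × (173 − 128) = 128 + 0.57 × 45 = 153.65 → 154

(189, 130, 154)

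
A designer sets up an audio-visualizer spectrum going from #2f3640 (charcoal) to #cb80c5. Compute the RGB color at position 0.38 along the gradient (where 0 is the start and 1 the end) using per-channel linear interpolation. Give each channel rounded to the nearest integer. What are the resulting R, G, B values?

#2f3640 → (47, 54, 64); #cb80c5 → (203, 128, 197).
R = 47 + 0.38 × (203 − 47) = 47 + 0.38 × 156 = 106.28 → 106
G = 54 + 0.38 × (128 − 54) = 54 + 0.38 × 74 = 82.12 → 82
B = 64 + 0.38 × (197 − 64) = 64 + 0.38 × 133 = 114.54 → 115

(106, 82, 115)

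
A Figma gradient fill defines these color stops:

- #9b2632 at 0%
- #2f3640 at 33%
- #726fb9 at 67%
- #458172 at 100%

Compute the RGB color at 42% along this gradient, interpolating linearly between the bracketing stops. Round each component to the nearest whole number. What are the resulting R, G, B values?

42% lies between the 33% and 67% stops, so the local fraction is t = (42 − 33)/(67 − 33) = 9/34 ≈ 0.2647.
#2f3640 → (47, 54, 64); #726fb9 → (114, 111, 185).
R = 47 + 0.2647 × (114 − 47) = 64.735 → 65
G = 54 + 0.2647 × (111 − 54) = 69.088 → 69
B = 64 + 0.2647 × (185 − 64) = 96.029 → 96

(65, 69, 96)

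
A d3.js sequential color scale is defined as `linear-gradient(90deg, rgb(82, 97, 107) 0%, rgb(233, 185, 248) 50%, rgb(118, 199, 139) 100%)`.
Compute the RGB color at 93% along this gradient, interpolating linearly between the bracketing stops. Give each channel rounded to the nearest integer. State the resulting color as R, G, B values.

(134, 197, 154)

93% lies between the 50% and 100% stops, so the local fraction is t = (93 − 50)/(100 − 50) = 43/50 ≈ 0.86.
R = 233 + 0.86 × (118 − 233) = 134.1 → 134
G = 185 + 0.86 × (199 − 185) = 197.04 → 197
B = 248 + 0.86 × (139 − 248) = 154.26 → 154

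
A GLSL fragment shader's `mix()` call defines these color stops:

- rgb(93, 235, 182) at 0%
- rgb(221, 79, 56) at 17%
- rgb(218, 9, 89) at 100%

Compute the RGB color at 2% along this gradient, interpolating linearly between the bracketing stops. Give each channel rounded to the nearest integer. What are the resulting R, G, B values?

2% lies between the 0% and 17% stops, so the local fraction is t = (2 − 0)/(17 − 0) = 2/17 ≈ 0.1176.
R = 93 + 0.1176 × (221 − 93) = 108.053 → 108
G = 235 + 0.1176 × (79 − 235) = 216.654 → 217
B = 182 + 0.1176 × (56 − 182) = 167.182 → 167

(108, 217, 167)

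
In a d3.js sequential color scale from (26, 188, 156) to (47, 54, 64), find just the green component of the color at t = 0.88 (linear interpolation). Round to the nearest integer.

70

G = 188 + 0.88 × (54 − 188) = 70.08 → 70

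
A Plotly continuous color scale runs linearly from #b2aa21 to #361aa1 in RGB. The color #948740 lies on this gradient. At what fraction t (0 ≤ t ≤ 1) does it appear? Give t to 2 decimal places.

0.24

Invert the lerp on the G channel (largest span, 144): t = (135 − 170) / (26 − 170) = -35/-144 = 0.24306.
Check on R: (148 − 178)/(54 − 178) = 0.2419 ✓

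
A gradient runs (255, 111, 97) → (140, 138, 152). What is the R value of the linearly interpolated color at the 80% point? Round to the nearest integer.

163

R = 255 + 0.8 × (140 − 255) = 163 → 163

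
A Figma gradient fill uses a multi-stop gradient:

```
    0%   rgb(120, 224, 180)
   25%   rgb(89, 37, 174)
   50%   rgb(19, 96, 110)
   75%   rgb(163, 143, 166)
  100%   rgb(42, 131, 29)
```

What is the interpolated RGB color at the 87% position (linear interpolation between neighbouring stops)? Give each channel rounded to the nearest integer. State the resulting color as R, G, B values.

(105, 137, 100)

87% lies between the 75% and 100% stops, so the local fraction is t = (87 − 75)/(100 − 75) = 12/25 ≈ 0.48.
R = 163 + 0.48 × (42 − 163) = 104.92 → 105
G = 143 + 0.48 × (131 − 143) = 137.24 → 137
B = 166 + 0.48 × (29 − 166) = 100.24 → 100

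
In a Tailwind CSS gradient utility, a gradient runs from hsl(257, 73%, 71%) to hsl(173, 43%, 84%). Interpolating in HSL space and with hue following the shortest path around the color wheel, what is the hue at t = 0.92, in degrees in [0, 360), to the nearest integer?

180

Hue arc: Δh = 173 − 257 = -84° (|Δh| ≤ 180, already the shorter path).
H = 257 + 0.92 × (-84) = 179.72 → 180°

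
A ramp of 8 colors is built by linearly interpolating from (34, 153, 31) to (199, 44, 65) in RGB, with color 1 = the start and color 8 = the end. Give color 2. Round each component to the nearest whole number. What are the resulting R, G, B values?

With 8 swatches and endpoints inclusive, swatch 2 sits at t = (2 − 1)/(8 − 1) = 1/7 ≈ 0.1429.
R = 34 + 0.1429 × (199 − 34) = 57.578 → 58
G = 153 + 0.1429 × (44 − 153) = 137.424 → 137
B = 31 + 0.1429 × (65 − 31) = 35.859 → 36

(58, 137, 36)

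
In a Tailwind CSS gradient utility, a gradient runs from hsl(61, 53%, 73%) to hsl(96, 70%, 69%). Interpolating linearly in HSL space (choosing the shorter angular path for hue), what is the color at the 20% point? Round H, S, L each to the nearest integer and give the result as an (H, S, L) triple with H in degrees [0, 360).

Hue arc: Δh = 96 − 61 = 35° (|Δh| ≤ 180, already the shorter path).
H = 61 + 0.2 × (35) = 68 → 68°
S = 53 + 0.2 × (70 − 53) = 56.4 → 56%
L = 73 + 0.2 × (69 − 73) = 72.2 → 72%

(68, 56, 72)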